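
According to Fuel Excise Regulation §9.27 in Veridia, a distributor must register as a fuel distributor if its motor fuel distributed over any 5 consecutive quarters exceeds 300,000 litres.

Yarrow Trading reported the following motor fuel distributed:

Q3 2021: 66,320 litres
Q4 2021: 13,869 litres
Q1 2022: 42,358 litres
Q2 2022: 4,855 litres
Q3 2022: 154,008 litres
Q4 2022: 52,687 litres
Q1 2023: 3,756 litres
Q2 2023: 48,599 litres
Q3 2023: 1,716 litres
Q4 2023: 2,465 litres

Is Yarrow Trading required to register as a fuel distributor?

Q3 2021–Q3 2022: 66,320 litres + 13,869 litres + 42,358 litres + 4,855 litres + 154,008 litres = 281,410 litres (under)
Q4 2021–Q4 2022: 13,869 litres + 42,358 litres + 4,855 litres + 154,008 litres + 52,687 litres = 267,777 litres (under)
Q1 2022–Q1 2023: 42,358 litres + 4,855 litres + 154,008 litres + 52,687 litres + 3,756 litres = 257,664 litres (under)
Q2 2022–Q2 2023: 4,855 litres + 154,008 litres + 52,687 litres + 3,756 litres + 48,599 litres = 263,905 litres (under)
Q3 2022–Q3 2023: 154,008 litres + 52,687 litres + 3,756 litres + 48,599 litres + 1,716 litres = 260,766 litres (under)
Q4 2022–Q4 2023: 52,687 litres + 3,756 litres + 48,599 litres + 1,716 litres + 2,465 litres = 109,223 litres (under)
No window exceeds 300,000 litres.

No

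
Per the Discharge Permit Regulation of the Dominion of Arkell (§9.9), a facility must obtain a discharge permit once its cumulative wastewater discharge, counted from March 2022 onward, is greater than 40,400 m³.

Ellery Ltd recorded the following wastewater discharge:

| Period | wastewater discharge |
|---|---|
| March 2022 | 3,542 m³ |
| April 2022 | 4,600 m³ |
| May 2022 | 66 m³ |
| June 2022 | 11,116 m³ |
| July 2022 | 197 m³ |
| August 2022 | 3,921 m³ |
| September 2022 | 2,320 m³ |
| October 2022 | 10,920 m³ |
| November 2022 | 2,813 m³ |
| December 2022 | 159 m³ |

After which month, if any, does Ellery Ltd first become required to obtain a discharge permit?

Through March 2022: 3,542 m³
Through April 2022: 8,142 m³
Through May 2022: 8,208 m³
Through June 2022: 19,324 m³
Through July 2022: 19,521 m³
Through August 2022: 23,442 m³
Through September 2022: 25,762 m³
Through October 2022: 36,682 m³
Through November 2022: 39,495 m³
Through December 2022: 39,654 m³
Final cumulative total 39,654 m³ ≤ 40,400 m³; the threshold is never exceeded.

Not triggered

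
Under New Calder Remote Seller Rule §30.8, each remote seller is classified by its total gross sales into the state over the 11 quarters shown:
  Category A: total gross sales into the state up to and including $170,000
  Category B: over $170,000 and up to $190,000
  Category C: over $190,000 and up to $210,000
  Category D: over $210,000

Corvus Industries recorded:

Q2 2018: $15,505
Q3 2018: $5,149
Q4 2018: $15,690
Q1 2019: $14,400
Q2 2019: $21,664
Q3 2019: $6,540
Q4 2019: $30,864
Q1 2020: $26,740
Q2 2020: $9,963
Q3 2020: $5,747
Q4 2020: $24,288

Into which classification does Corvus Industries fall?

Total gross sales into the state: $15,505 + $5,149 + $15,690 + $14,400 + $21,664 + $6,540 + $30,864 + $26,740 + $9,963 + $5,747 + $24,288 = $176,550.
$170,000 < $176,550 ≤ $190,000, so Category B applies.

Category B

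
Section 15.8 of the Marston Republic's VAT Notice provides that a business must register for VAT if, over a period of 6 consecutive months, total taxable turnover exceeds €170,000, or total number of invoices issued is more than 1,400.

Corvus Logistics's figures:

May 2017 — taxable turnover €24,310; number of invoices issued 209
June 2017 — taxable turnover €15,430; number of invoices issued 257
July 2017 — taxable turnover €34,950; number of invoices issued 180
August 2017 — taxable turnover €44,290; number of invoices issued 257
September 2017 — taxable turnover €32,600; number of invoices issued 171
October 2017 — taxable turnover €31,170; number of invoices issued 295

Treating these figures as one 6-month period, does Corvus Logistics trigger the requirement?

Total taxable turnover: €24,310 + €15,430 + €34,950 + €44,290 + €32,600 + €31,170 = €182,750 (> €170,000).
Total number of invoices issued: 209 + 257 + 180 + 257 + 171 + 295 = 1,369 (≤ 1,400).
The test is 'or': at least one threshold is exceeded.

Yes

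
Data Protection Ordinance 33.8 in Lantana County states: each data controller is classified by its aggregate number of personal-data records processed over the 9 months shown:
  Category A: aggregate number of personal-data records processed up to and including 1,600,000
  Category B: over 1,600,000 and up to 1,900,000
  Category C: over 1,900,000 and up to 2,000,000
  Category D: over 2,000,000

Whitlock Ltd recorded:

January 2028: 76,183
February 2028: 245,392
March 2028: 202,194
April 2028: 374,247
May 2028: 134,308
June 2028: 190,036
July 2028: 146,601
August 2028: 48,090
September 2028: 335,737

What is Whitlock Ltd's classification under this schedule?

Category B

Aggregate number of personal-data records processed: 76,183 + 245,392 + 202,194 + 374,247 + 134,308 + 190,036 + 146,601 + 48,090 + 335,737 = 1,752,788.
1,600,000 < 1,752,788 ≤ 1,900,000, so Category B applies.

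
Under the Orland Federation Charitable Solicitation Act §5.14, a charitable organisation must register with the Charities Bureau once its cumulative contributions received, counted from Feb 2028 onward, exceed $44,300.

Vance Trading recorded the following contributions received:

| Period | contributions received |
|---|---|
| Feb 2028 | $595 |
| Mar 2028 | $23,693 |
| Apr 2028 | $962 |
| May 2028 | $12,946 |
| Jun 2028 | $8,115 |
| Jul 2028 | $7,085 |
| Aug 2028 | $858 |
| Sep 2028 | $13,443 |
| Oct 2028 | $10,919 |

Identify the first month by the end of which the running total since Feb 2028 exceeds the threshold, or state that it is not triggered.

Jun 2028

Through Feb 2028: $595
Through Mar 2028: $24,288
Through Apr 2028: $25,250
Through May 2028: $38,196
Through Jun 2028: $46,311 ← exceeds threshold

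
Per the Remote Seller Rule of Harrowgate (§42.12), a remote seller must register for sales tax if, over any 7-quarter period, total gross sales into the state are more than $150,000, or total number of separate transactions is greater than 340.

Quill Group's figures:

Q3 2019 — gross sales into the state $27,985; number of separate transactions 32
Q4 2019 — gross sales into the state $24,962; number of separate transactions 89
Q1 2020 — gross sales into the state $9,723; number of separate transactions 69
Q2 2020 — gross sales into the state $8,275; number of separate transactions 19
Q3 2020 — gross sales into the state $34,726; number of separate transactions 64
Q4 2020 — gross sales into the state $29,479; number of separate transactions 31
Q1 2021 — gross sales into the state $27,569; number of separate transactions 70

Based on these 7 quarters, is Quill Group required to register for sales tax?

Total gross sales into the state: $27,985 + $24,962 + $9,723 + $8,275 + $34,726 + $29,479 + $27,569 = $162,719 (> $150,000).
Total number of separate transactions: 32 + 89 + 69 + 19 + 64 + 31 + 70 = 374 (> 340).
The test is 'or': at least one threshold is exceeded.

Yes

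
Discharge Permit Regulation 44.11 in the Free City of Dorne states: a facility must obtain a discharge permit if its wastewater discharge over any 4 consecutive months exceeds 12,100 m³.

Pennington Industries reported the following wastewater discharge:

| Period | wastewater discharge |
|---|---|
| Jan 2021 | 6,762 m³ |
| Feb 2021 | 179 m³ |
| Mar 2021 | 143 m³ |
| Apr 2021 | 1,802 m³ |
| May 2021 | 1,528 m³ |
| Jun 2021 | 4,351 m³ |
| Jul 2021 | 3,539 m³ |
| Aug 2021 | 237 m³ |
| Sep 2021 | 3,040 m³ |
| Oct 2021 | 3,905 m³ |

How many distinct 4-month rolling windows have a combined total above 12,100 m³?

0

Jan 2021–Apr 2021: 6,762 m³ + 179 m³ + 143 m³ + 1,802 m³ = 8,886 m³ (under)
Feb 2021–May 2021: 179 m³ + 143 m³ + 1,802 m³ + 1,528 m³ = 3,652 m³ (under)
Mar 2021–Jun 2021: 143 m³ + 1,802 m³ + 1,528 m³ + 4,351 m³ = 7,824 m³ (under)
Apr 2021–Jul 2021: 1,802 m³ + 1,528 m³ + 4,351 m³ + 3,539 m³ = 11,220 m³ (under)
May 2021–Aug 2021: 1,528 m³ + 4,351 m³ + 3,539 m³ + 237 m³ = 9,655 m³ (under)
Jun 2021–Sep 2021: 4,351 m³ + 3,539 m³ + 237 m³ + 3,040 m³ = 11,167 m³ (under)
Jul 2021–Oct 2021: 3,539 m³ + 237 m³ + 3,040 m³ + 3,905 m³ = 10,721 m³ (under)
0 windows exceed the threshold.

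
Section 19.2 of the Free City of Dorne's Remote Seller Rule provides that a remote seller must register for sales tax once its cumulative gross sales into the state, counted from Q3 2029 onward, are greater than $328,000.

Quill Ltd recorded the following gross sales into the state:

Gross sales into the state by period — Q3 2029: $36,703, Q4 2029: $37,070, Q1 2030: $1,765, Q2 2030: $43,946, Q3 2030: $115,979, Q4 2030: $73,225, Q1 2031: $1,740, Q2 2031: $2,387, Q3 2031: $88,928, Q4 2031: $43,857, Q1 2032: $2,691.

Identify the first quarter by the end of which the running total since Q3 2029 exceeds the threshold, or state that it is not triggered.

Q3 2031

Through Q3 2029: $36,703
Through Q4 2029: $73,773
Through Q1 2030: $75,538
Through Q2 2030: $119,484
Through Q3 2030: $235,463
Through Q4 2030: $308,688
Through Q1 2031: $310,428
Through Q2 2031: $312,815
Through Q3 2031: $401,743 ← exceeds threshold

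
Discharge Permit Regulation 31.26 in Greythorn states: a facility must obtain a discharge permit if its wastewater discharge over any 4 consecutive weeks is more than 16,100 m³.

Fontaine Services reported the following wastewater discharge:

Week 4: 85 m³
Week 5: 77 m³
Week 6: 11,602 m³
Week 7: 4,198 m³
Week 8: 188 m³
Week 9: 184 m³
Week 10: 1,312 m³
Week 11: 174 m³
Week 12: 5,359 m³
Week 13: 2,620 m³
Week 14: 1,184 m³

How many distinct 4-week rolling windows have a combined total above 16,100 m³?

Week 4–Week 7: 85 m³ + 77 m³ + 11,602 m³ + 4,198 m³ = 15,962 m³ (under)
Week 5–Week 8: 77 m³ + 11,602 m³ + 4,198 m³ + 188 m³ = 16,065 m³ (under)
Week 6–Week 9: 11,602 m³ + 4,198 m³ + 188 m³ + 184 m³ = 16,172 m³ (over)
Week 7–Week 10: 4,198 m³ + 188 m³ + 184 m³ + 1,312 m³ = 5,882 m³ (under)
Week 8–Week 11: 188 m³ + 184 m³ + 1,312 m³ + 174 m³ = 1,858 m³ (under)
Week 9–Week 12: 184 m³ + 1,312 m³ + 174 m³ + 5,359 m³ = 7,029 m³ (under)
Week 10–Week 13: 1,312 m³ + 174 m³ + 5,359 m³ + 2,620 m³ = 9,465 m³ (under)
Week 11–Week 14: 174 m³ + 5,359 m³ + 2,620 m³ + 1,184 m³ = 9,337 m³ (under)
1 window exceeds the threshold.

1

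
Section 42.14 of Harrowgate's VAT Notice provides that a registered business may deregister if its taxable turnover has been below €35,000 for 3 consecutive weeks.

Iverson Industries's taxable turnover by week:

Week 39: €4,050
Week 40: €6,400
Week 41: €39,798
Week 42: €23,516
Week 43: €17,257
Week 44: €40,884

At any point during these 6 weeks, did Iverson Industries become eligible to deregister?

Weeks below €35,000: Week 39, Week 40, Week 42, Week 43.
Longest run of consecutive weeks below the threshold: 2.
2 < 3, so Iverson Industries never became eligible.

No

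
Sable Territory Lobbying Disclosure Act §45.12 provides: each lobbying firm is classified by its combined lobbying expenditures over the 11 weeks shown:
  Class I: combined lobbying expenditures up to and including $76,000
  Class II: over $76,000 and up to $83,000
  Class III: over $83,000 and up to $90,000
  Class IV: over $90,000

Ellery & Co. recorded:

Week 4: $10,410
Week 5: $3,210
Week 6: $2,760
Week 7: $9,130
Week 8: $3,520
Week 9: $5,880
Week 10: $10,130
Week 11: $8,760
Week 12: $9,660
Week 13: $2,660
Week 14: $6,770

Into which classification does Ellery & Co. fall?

Combined lobbying expenditures: $10,410 + $3,210 + $2,760 + $9,130 + $3,520 + $5,880 + $10,130 + $8,760 + $9,660 + $2,660 + $6,770 = $72,890.
$72,890 ≤ $76,000, so Class I applies.

Class I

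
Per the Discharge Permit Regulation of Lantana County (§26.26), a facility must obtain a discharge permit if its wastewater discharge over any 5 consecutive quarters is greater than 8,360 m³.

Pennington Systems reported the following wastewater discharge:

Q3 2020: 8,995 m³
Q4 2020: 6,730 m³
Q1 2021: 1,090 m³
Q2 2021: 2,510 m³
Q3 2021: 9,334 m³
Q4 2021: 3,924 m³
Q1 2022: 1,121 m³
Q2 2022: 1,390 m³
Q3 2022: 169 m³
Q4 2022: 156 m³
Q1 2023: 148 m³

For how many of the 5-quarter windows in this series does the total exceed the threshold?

Q3 2020–Q3 2021: 8,995 m³ + 6,730 m³ + 1,090 m³ + 2,510 m³ + 9,334 m³ = 28,659 m³ (over)
Q4 2020–Q4 2021: 6,730 m³ + 1,090 m³ + 2,510 m³ + 9,334 m³ + 3,924 m³ = 23,588 m³ (over)
Q1 2021–Q1 2022: 1,090 m³ + 2,510 m³ + 9,334 m³ + 3,924 m³ + 1,121 m³ = 17,979 m³ (over)
Q2 2021–Q2 2022: 2,510 m³ + 9,334 m³ + 3,924 m³ + 1,121 m³ + 1,390 m³ = 18,279 m³ (over)
Q3 2021–Q3 2022: 9,334 m³ + 3,924 m³ + 1,121 m³ + 1,390 m³ + 169 m³ = 15,938 m³ (over)
Q4 2021–Q4 2022: 3,924 m³ + 1,121 m³ + 1,390 m³ + 169 m³ + 156 m³ = 6,760 m³ (under)
Q1 2022–Q1 2023: 1,121 m³ + 1,390 m³ + 169 m³ + 156 m³ + 148 m³ = 2,984 m³ (under)
5 windows exceed the threshold.

5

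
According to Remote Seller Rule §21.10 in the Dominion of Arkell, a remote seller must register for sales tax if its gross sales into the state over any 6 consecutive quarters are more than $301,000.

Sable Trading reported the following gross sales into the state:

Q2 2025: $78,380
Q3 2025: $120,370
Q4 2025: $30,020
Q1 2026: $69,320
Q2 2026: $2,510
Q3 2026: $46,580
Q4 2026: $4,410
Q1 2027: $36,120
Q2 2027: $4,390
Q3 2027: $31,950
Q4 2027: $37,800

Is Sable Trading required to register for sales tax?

Q2 2025–Q3 2026: $78,380 + $120,370 + $30,020 + $69,320 + $2,510 + $46,580 = $347,180 (over)
Q3 2025–Q4 2026: $120,370 + $30,020 + $69,320 + $2,510 + $46,580 + $4,410 = $273,210 (under)
Q4 2025–Q1 2027: $30,020 + $69,320 + $2,510 + $46,580 + $4,410 + $36,120 = $188,960 (under)
Q1 2026–Q2 2027: $69,320 + $2,510 + $46,580 + $4,410 + $36,120 + $4,390 = $163,330 (under)
Q2 2026–Q3 2027: $2,510 + $46,580 + $4,410 + $36,120 + $4,390 + $31,950 = $125,960 (under)
Q3 2026–Q4 2027: $46,580 + $4,410 + $36,120 + $4,390 + $31,950 + $37,800 = $161,250 (under)
At least one window exceeds $301,000.

Yes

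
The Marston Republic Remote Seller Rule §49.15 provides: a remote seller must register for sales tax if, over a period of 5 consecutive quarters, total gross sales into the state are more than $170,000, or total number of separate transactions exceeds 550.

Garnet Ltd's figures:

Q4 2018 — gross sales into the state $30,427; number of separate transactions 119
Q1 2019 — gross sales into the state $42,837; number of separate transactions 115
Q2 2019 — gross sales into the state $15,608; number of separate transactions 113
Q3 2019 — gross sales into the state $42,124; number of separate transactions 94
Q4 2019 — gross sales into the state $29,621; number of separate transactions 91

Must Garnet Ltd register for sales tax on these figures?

No

Total gross sales into the state: $30,427 + $42,837 + $15,608 + $42,124 + $29,621 = $160,617 (≤ $170,000).
Total number of separate transactions: 119 + 115 + 113 + 94 + 91 = 532 (≤ 550).
The test is 'or': neither threshold is exceeded.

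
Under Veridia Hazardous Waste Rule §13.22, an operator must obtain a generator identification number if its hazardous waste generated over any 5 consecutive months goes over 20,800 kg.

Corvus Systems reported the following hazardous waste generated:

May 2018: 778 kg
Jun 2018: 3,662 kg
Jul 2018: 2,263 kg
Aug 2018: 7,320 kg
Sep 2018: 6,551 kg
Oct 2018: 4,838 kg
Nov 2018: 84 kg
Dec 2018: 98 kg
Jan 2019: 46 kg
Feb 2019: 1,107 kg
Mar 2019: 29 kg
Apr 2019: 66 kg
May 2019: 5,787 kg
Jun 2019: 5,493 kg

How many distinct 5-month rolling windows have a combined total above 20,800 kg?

May 2018–Sep 2018: 778 kg + 3,662 kg + 2,263 kg + 7,320 kg + 6,551 kg = 20,574 kg (under)
Jun 2018–Oct 2018: 3,662 kg + 2,263 kg + 7,320 kg + 6,551 kg + 4,838 kg = 24,634 kg (over)
Jul 2018–Nov 2018: 2,263 kg + 7,320 kg + 6,551 kg + 4,838 kg + 84 kg = 21,056 kg (over)
Aug 2018–Dec 2018: 7,320 kg + 6,551 kg + 4,838 kg + 84 kg + 98 kg = 18,891 kg (under)
Sep 2018–Jan 2019: 6,551 kg + 4,838 kg + 84 kg + 98 kg + 46 kg = 11,617 kg (under)
Oct 2018–Feb 2019: 4,838 kg + 84 kg + 98 kg + 46 kg + 1,107 kg = 6,173 kg (under)
Nov 2018–Mar 2019: 84 kg + 98 kg + 46 kg + 1,107 kg + 29 kg = 1,364 kg (under)
Dec 2018–Apr 2019: 98 kg + 46 kg + 1,107 kg + 29 kg + 66 kg = 1,346 kg (under)
Jan 2019–May 2019: 46 kg + 1,107 kg + 29 kg + 66 kg + 5,787 kg = 7,035 kg (under)
Feb 2019–Jun 2019: 1,107 kg + 29 kg + 66 kg + 5,787 kg + 5,493 kg = 12,482 kg (under)
2 windows exceed the threshold.

2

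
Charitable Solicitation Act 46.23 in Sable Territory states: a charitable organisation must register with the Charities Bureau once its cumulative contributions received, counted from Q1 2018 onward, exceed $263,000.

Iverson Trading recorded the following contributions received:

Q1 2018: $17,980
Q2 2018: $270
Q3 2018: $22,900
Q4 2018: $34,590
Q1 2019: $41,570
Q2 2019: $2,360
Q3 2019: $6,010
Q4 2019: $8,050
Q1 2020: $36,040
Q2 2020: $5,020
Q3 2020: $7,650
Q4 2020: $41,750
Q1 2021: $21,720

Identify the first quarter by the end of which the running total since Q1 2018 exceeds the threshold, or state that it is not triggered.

Not triggered

Through Q1 2018: $17,980
Through Q2 2018: $18,250
Through Q3 2018: $41,150
Through Q4 2018: $75,740
Through Q1 2019: $117,310
Through Q2 2019: $119,670
Through Q3 2019: $125,680
Through Q4 2019: $133,730
Through Q1 2020: $169,770
Through Q2 2020: $174,790
Through Q3 2020: $182,440
Through Q4 2020: $224,190
Through Q1 2021: $245,910
Final cumulative total $245,910 ≤ $263,000; the threshold is never exceeded.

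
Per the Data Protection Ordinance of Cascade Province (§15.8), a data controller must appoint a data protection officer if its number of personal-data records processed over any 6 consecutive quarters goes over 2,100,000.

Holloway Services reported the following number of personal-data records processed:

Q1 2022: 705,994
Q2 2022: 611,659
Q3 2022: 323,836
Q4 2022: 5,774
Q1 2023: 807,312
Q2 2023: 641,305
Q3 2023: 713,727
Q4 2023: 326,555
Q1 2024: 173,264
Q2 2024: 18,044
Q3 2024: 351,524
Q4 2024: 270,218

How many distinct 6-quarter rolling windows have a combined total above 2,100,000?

Q1 2022–Q2 2023: 705,994 + 611,659 + 323,836 + 5,774 + 807,312 + 641,305 = 3,095,880 (over)
Q2 2022–Q3 2023: 611,659 + 323,836 + 5,774 + 807,312 + 641,305 + 713,727 = 3,103,613 (over)
Q3 2022–Q4 2023: 323,836 + 5,774 + 807,312 + 641,305 + 713,727 + 326,555 = 2,818,509 (over)
Q4 2022–Q1 2024: 5,774 + 807,312 + 641,305 + 713,727 + 326,555 + 173,264 = 2,667,937 (over)
Q1 2023–Q2 2024: 807,312 + 641,305 + 713,727 + 326,555 + 173,264 + 18,044 = 2,680,207 (over)
Q2 2023–Q3 2024: 641,305 + 713,727 + 326,555 + 173,264 + 18,044 + 351,524 = 2,224,419 (over)
Q3 2023–Q4 2024: 713,727 + 326,555 + 173,264 + 18,044 + 351,524 + 270,218 = 1,853,332 (under)
6 windows exceed the threshold.

6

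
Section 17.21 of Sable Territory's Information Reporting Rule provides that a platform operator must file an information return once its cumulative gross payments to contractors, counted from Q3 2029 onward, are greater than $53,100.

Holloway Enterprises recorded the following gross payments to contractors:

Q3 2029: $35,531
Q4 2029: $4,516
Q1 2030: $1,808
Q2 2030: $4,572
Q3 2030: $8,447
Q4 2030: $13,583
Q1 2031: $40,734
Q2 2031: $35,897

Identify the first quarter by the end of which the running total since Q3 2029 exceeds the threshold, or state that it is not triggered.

Q3 2030

Through Q3 2029: $35,531
Through Q4 2029: $40,047
Through Q1 2030: $41,855
Through Q2 2030: $46,427
Through Q3 2030: $54,874 ← exceeds threshold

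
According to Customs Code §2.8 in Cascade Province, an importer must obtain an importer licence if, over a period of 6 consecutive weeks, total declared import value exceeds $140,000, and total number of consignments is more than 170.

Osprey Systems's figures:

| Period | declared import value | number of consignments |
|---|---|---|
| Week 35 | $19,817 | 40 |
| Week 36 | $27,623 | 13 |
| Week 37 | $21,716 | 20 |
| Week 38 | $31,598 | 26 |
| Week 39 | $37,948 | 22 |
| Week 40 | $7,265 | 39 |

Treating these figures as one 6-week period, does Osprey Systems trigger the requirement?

Total declared import value: $19,817 + $27,623 + $21,716 + $31,598 + $37,948 + $7,265 = $145,967 (> $140,000).
Total number of consignments: 40 + 13 + 20 + 26 + 22 + 39 = 160 (≤ 170).
The test is 'and': the rule requires both, and at least one is not exceeded.

No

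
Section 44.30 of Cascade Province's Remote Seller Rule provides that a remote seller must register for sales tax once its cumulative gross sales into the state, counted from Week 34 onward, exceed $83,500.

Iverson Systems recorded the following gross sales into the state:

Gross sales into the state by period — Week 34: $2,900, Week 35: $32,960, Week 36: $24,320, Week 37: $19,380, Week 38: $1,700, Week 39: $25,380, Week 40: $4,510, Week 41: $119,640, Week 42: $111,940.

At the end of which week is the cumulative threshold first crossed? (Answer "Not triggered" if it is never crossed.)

Week 39

Through Week 34: $2,900
Through Week 35: $35,860
Through Week 36: $60,180
Through Week 37: $79,560
Through Week 38: $81,260
Through Week 39: $106,640 ← exceeds threshold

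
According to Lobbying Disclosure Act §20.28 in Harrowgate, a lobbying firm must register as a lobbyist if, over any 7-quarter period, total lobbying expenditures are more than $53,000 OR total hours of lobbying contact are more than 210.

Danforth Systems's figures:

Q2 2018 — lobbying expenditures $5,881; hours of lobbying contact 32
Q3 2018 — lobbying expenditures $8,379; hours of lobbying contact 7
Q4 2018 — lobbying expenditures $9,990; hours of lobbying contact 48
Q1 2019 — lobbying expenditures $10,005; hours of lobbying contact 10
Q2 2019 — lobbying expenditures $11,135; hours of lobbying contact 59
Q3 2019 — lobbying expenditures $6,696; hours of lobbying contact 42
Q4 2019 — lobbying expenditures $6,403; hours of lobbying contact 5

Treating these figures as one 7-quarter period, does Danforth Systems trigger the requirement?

Total lobbying expenditures: $5,881 + $8,379 + $9,990 + $10,005 + $11,135 + $6,696 + $6,403 = $58,489 (> $53,000).
Total hours of lobbying contact: 32 + 7 + 48 + 10 + 59 + 42 + 5 = 203 (≤ 210).
The test is 'or': at least one threshold is exceeded.

Yes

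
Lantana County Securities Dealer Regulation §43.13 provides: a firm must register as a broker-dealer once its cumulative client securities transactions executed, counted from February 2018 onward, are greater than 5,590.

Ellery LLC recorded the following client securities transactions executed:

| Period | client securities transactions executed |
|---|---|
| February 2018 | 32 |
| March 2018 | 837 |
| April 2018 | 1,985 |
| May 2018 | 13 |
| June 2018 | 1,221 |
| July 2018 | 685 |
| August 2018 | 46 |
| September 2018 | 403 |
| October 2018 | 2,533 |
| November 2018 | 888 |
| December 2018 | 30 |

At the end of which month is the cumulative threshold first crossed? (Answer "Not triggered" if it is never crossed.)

Through February 2018: 32
Through March 2018: 869
Through April 2018: 2,854
Through May 2018: 2,867
Through June 2018: 4,088
Through July 2018: 4,773
Through August 2018: 4,819
Through September 2018: 5,222
Through October 2018: 7,755 ← exceeds threshold

October 2018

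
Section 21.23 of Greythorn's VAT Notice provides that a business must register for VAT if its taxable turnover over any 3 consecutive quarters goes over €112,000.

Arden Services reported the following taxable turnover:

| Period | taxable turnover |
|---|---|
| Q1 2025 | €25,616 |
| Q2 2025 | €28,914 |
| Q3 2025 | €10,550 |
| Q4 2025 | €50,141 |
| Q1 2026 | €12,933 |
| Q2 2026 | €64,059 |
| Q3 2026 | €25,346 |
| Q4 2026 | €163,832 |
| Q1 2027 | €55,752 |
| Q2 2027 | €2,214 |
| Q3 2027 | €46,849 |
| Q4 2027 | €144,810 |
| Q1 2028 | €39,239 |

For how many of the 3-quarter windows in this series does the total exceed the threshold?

6

Q1 2025–Q3 2025: €25,616 + €28,914 + €10,550 = €65,080 (under)
Q2 2025–Q4 2025: €28,914 + €10,550 + €50,141 = €89,605 (under)
Q3 2025–Q1 2026: €10,550 + €50,141 + €12,933 = €73,624 (under)
Q4 2025–Q2 2026: €50,141 + €12,933 + €64,059 = €127,133 (over)
Q1 2026–Q3 2026: €12,933 + €64,059 + €25,346 = €102,338 (under)
Q2 2026–Q4 2026: €64,059 + €25,346 + €163,832 = €253,237 (over)
Q3 2026–Q1 2027: €25,346 + €163,832 + €55,752 = €244,930 (over)
Q4 2026–Q2 2027: €163,832 + €55,752 + €2,214 = €221,798 (over)
Q1 2027–Q3 2027: €55,752 + €2,214 + €46,849 = €104,815 (under)
Q2 2027–Q4 2027: €2,214 + €46,849 + €144,810 = €193,873 (over)
Q3 2027–Q1 2028: €46,849 + €144,810 + €39,239 = €230,898 (over)
6 windows exceed the threshold.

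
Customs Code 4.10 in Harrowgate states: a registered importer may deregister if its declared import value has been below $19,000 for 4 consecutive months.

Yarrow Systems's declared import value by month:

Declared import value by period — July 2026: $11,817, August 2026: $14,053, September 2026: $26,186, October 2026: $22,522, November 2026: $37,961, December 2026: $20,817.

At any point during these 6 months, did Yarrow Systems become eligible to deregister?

No

Months below $19,000: July 2026, August 2026.
Longest run of consecutive months below the threshold: 2.
2 < 4, so Yarrow Systems never became eligible.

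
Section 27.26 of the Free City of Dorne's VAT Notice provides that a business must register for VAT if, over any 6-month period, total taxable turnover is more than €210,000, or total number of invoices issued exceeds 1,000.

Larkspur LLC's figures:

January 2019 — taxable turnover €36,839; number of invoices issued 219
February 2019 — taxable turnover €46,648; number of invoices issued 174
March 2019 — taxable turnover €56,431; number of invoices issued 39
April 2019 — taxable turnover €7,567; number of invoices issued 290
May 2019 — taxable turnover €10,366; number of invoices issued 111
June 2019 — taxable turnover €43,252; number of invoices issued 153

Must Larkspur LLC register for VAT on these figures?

No

Total taxable turnover: €36,839 + €46,648 + €56,431 + €7,567 + €10,366 + €43,252 = €201,103 (≤ €210,000).
Total number of invoices issued: 219 + 174 + 39 + 290 + 111 + 153 = 986 (≤ 1,000).
The test is 'or': neither threshold is exceeded.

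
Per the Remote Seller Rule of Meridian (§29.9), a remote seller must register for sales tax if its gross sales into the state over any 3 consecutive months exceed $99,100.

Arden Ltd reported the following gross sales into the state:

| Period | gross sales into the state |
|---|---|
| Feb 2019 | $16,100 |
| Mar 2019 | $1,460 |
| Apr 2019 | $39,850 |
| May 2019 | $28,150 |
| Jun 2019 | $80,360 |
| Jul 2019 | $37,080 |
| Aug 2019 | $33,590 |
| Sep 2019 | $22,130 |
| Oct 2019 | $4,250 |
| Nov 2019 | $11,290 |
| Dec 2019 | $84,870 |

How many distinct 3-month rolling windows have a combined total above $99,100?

4

Feb 2019–Apr 2019: $16,100 + $1,460 + $39,850 = $57,410 (under)
Mar 2019–May 2019: $1,460 + $39,850 + $28,150 = $69,460 (under)
Apr 2019–Jun 2019: $39,850 + $28,150 + $80,360 = $148,360 (over)
May 2019–Jul 2019: $28,150 + $80,360 + $37,080 = $145,590 (over)
Jun 2019–Aug 2019: $80,360 + $37,080 + $33,590 = $151,030 (over)
Jul 2019–Sep 2019: $37,080 + $33,590 + $22,130 = $92,800 (under)
Aug 2019–Oct 2019: $33,590 + $22,130 + $4,250 = $59,970 (under)
Sep 2019–Nov 2019: $22,130 + $4,250 + $11,290 = $37,670 (under)
Oct 2019–Dec 2019: $4,250 + $11,290 + $84,870 = $100,410 (over)
4 windows exceed the threshold.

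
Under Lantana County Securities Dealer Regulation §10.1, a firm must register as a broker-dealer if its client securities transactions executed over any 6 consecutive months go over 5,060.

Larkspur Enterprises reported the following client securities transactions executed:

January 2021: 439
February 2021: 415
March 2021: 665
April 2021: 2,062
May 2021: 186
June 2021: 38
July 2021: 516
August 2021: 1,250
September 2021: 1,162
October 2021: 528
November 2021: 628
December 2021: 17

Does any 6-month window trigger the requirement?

January 2021–June 2021: 439 + 415 + 665 + 2,062 + 186 + 38 = 3,805 (under)
February 2021–July 2021: 415 + 665 + 2,062 + 186 + 38 + 516 = 3,882 (under)
March 2021–August 2021: 665 + 2,062 + 186 + 38 + 516 + 1,250 = 4,717 (under)
April 2021–September 2021: 2,062 + 186 + 38 + 516 + 1,250 + 1,162 = 5,214 (over)
May 2021–October 2021: 186 + 38 + 516 + 1,250 + 1,162 + 528 = 3,680 (under)
June 2021–November 2021: 38 + 516 + 1,250 + 1,162 + 528 + 628 = 4,122 (under)
July 2021–December 2021: 516 + 1,250 + 1,162 + 528 + 628 + 17 = 4,101 (under)
At least one window exceeds 5,060.

Yes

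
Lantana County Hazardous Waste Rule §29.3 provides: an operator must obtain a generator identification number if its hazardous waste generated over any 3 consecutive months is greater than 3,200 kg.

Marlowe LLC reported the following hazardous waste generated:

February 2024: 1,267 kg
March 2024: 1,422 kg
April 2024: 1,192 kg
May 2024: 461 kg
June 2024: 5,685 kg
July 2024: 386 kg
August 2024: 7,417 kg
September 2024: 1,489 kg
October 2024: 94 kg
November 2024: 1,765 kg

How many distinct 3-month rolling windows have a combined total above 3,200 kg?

February 2024–April 2024: 1,267 kg + 1,422 kg + 1,192 kg = 3,881 kg (over)
March 2024–May 2024: 1,422 kg + 1,192 kg + 461 kg = 3,075 kg (under)
April 2024–June 2024: 1,192 kg + 461 kg + 5,685 kg = 7,338 kg (over)
May 2024–July 2024: 461 kg + 5,685 kg + 386 kg = 6,532 kg (over)
June 2024–August 2024: 5,685 kg + 386 kg + 7,417 kg = 13,488 kg (over)
July 2024–September 2024: 386 kg + 7,417 kg + 1,489 kg = 9,292 kg (over)
August 2024–October 2024: 7,417 kg + 1,489 kg + 94 kg = 9,000 kg (over)
September 2024–November 2024: 1,489 kg + 94 kg + 1,765 kg = 3,348 kg (over)
7 windows exceed the threshold.

7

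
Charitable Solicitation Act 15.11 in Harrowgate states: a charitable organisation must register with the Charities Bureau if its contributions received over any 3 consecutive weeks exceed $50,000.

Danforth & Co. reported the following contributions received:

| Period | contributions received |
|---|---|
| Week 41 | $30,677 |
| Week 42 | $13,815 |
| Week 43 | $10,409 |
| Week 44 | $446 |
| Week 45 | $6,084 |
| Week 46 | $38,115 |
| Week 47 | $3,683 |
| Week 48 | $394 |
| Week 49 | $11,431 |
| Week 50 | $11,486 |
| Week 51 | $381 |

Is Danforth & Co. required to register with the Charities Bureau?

Week 41–Week 43: $30,677 + $13,815 + $10,409 = $54,901 (over)
Week 42–Week 44: $13,815 + $10,409 + $446 = $24,670 (under)
Week 43–Week 45: $10,409 + $446 + $6,084 = $16,939 (under)
Week 44–Week 46: $446 + $6,084 + $38,115 = $44,645 (under)
Week 45–Week 47: $6,084 + $38,115 + $3,683 = $47,882 (under)
Week 46–Week 48: $38,115 + $3,683 + $394 = $42,192 (under)
Week 47–Week 49: $3,683 + $394 + $11,431 = $15,508 (under)
Week 48–Week 50: $394 + $11,431 + $11,486 = $23,311 (under)
Week 49–Week 51: $11,431 + $11,486 + $381 = $23,298 (under)
At least one window exceeds $50,000.

Yes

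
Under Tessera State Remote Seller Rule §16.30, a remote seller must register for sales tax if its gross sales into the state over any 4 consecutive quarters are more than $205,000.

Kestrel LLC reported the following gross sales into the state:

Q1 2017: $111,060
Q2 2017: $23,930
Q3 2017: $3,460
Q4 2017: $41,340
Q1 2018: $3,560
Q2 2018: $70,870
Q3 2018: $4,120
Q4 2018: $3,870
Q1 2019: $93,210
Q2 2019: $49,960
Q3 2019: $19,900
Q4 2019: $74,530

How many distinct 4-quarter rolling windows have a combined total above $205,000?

Q1 2017–Q4 2017: $111,060 + $23,930 + $3,460 + $41,340 = $179,790 (under)
Q2 2017–Q1 2018: $23,930 + $3,460 + $41,340 + $3,560 = $72,290 (under)
Q3 2017–Q2 2018: $3,460 + $41,340 + $3,560 + $70,870 = $119,230 (under)
Q4 2017–Q3 2018: $41,340 + $3,560 + $70,870 + $4,120 = $119,890 (under)
Q1 2018–Q4 2018: $3,560 + $70,870 + $4,120 + $3,870 = $82,420 (under)
Q2 2018–Q1 2019: $70,870 + $4,120 + $3,870 + $93,210 = $172,070 (under)
Q3 2018–Q2 2019: $4,120 + $3,870 + $93,210 + $49,960 = $151,160 (under)
Q4 2018–Q3 2019: $3,870 + $93,210 + $49,960 + $19,900 = $166,940 (under)
Q1 2019–Q4 2019: $93,210 + $49,960 + $19,900 + $74,530 = $237,600 (over)
1 window exceeds the threshold.

1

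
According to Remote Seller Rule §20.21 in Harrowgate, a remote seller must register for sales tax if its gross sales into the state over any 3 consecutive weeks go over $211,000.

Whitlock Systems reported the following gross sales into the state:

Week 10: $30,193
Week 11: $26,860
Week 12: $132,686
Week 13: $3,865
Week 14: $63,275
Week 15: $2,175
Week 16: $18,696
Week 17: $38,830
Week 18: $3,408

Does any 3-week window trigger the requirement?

Week 10–Week 12: $30,193 + $26,860 + $132,686 = $189,739 (under)
Week 11–Week 13: $26,860 + $132,686 + $3,865 = $163,411 (under)
Week 12–Week 14: $132,686 + $3,865 + $63,275 = $199,826 (under)
Week 13–Week 15: $3,865 + $63,275 + $2,175 = $69,315 (under)
Week 14–Week 16: $63,275 + $2,175 + $18,696 = $84,146 (under)
Week 15–Week 17: $2,175 + $18,696 + $38,830 = $59,701 (under)
Week 16–Week 18: $18,696 + $38,830 + $3,408 = $60,934 (under)
No window exceeds $211,000.

No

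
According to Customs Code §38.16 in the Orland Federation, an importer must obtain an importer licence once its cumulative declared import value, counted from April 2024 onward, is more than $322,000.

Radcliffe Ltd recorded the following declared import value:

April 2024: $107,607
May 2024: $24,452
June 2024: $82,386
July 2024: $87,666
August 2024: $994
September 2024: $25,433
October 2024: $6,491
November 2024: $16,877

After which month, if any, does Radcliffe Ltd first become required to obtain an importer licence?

September 2024

Through April 2024: $107,607
Through May 2024: $132,059
Through June 2024: $214,445
Through July 2024: $302,111
Through August 2024: $303,105
Through September 2024: $328,538 ← exceeds threshold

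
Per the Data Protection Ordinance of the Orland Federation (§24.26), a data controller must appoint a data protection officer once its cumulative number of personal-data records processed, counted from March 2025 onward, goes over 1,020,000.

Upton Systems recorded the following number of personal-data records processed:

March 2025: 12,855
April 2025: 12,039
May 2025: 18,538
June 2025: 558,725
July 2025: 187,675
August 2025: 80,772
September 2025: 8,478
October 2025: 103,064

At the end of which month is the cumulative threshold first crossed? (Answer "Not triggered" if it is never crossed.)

Through March 2025: 12,855
Through April 2025: 24,894
Through May 2025: 43,432
Through June 2025: 602,157
Through July 2025: 789,832
Through August 2025: 870,604
Through September 2025: 879,082
Through October 2025: 982,146
Final cumulative total 982,146 ≤ 1,020,000; the threshold is never exceeded.

Not triggered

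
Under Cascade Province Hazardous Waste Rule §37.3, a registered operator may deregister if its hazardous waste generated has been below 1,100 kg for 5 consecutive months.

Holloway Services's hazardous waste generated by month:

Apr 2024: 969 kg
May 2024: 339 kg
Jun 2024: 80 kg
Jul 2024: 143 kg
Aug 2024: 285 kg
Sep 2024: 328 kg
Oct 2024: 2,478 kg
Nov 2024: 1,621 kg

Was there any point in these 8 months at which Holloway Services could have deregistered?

Months below 1,100 kg: Apr 2024, May 2024, Jun 2024, Jul 2024, Aug 2024, Sep 2024.
Longest run of consecutive months below the threshold: 6.
6 ≥ 5, so Holloway Services became eligible.

Yes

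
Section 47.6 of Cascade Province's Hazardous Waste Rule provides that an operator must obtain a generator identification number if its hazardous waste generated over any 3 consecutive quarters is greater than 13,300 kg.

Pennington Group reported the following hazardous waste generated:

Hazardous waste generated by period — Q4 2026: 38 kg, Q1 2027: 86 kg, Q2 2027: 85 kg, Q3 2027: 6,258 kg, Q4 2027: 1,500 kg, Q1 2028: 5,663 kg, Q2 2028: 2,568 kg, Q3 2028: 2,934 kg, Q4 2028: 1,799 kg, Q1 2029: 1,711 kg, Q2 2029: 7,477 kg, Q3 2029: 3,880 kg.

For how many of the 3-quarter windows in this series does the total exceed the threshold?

1

Q4 2026–Q2 2027: 38 kg + 86 kg + 85 kg = 209 kg (under)
Q1 2027–Q3 2027: 86 kg + 85 kg + 6,258 kg = 6,429 kg (under)
Q2 2027–Q4 2027: 85 kg + 6,258 kg + 1,500 kg = 7,843 kg (under)
Q3 2027–Q1 2028: 6,258 kg + 1,500 kg + 5,663 kg = 13,421 kg (over)
Q4 2027–Q2 2028: 1,500 kg + 5,663 kg + 2,568 kg = 9,731 kg (under)
Q1 2028–Q3 2028: 5,663 kg + 2,568 kg + 2,934 kg = 11,165 kg (under)
Q2 2028–Q4 2028: 2,568 kg + 2,934 kg + 1,799 kg = 7,301 kg (under)
Q3 2028–Q1 2029: 2,934 kg + 1,799 kg + 1,711 kg = 6,444 kg (under)
Q4 2028–Q2 2029: 1,799 kg + 1,711 kg + 7,477 kg = 10,987 kg (under)
Q1 2029–Q3 2029: 1,711 kg + 7,477 kg + 3,880 kg = 13,068 kg (under)
1 window exceeds the threshold.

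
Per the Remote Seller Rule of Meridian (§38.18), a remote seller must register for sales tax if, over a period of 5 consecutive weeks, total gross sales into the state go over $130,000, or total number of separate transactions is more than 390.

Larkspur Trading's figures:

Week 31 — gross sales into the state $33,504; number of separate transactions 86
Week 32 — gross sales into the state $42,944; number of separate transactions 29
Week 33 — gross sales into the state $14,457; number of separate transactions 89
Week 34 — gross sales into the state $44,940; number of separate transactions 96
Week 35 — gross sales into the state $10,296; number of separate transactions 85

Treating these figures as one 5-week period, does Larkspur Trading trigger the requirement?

Yes

Total gross sales into the state: $33,504 + $42,944 + $14,457 + $44,940 + $10,296 = $146,141 (> $130,000).
Total number of separate transactions: 86 + 29 + 89 + 96 + 85 = 385 (≤ 390).
The test is 'or': at least one threshold is exceeded.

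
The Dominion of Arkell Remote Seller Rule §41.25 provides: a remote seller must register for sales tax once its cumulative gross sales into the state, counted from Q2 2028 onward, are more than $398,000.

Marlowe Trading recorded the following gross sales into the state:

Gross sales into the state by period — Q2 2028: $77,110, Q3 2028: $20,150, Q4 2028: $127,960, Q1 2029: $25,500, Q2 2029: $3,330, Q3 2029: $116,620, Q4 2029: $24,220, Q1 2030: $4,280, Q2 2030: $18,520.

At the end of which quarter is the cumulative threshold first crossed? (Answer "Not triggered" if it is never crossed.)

Through Q2 2028: $77,110
Through Q3 2028: $97,260
Through Q4 2028: $225,220
Through Q1 2029: $250,720
Through Q2 2029: $254,050
Through Q3 2029: $370,670
Through Q4 2029: $394,890
Through Q1 2030: $399,170 ← exceeds threshold

Q1 2030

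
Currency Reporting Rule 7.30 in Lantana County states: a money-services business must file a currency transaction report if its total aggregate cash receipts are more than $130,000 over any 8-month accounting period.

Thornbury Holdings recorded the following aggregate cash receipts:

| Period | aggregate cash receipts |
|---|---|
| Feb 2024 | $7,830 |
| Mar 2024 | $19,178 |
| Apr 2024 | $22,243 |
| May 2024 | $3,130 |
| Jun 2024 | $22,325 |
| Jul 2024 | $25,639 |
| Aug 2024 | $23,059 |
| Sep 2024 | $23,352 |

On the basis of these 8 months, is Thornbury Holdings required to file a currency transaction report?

Yes

Total aggregate cash receipts: $7,830 + $19,178 + $22,243 + $3,130 + $22,325 + $25,639 + $23,059 + $23,352 = $146,756.
$146,756 > $130,000, so the threshold is exceeded.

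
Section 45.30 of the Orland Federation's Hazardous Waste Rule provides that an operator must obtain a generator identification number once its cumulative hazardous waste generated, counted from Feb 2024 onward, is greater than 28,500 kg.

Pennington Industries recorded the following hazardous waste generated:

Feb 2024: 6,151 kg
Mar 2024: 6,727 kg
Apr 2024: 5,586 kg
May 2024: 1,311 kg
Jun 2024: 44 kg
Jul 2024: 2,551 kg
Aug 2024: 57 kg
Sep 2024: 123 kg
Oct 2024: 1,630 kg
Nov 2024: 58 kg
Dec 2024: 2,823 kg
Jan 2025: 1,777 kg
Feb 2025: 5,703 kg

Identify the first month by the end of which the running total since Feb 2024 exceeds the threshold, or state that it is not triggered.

Jan 2025

Through Feb 2024: 6,151 kg
Through Mar 2024: 12,878 kg
Through Apr 2024: 18,464 kg
Through May 2024: 19,775 kg
Through Jun 2024: 19,819 kg
Through Jul 2024: 22,370 kg
Through Aug 2024: 22,427 kg
Through Sep 2024: 22,550 kg
Through Oct 2024: 24,180 kg
Through Nov 2024: 24,238 kg
Through Dec 2024: 27,061 kg
Through Jan 2025: 28,838 kg ← exceeds threshold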